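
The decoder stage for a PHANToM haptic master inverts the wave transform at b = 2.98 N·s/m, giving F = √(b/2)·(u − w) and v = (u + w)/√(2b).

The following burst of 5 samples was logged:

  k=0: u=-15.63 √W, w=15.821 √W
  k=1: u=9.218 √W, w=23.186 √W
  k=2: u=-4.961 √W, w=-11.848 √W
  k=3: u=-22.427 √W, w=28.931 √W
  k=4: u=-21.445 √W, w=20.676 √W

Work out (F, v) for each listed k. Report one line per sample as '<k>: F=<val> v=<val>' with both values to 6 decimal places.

0: F=-38.390838 v=0.078237
1: F=-17.050117 v=13.273196
2: F=8.406655 v=-6.885235
3: F=-62.690428 v=2.664142
4: F=-51.415233 v=-0.314995

k=0: u−w=-31.451000, u+w=0.191000; √(b/2)=1.220656, √(2b)=2.441311; F=1.220656×(-31.451)=-38.390838, v=0.191000/2.441311=0.078237
k=1: u−w=-13.968000, u+w=32.404000; √(b/2)=1.220656, √(2b)=2.441311; F=1.220656×(-13.968)=-17.050117, v=32.404000/2.441311=13.273196
k=2: u−w=6.887000, u+w=-16.809000; √(b/2)=1.220656, √(2b)=2.441311; F=1.220656×6.887=8.406655, v=-16.809000/2.441311=-6.885235
k=3: u−w=-51.358000, u+w=6.504000; √(b/2)=1.220656, √(2b)=2.441311; F=1.220656×(-51.358)=-62.690428, v=6.504000/2.441311=2.664142
k=4: u−w=-42.121000, u+w=-0.769000; √(b/2)=1.220656, √(2b)=2.441311; F=1.220656×(-42.121)=-51.415233, v=-0.769000/2.441311=-0.314995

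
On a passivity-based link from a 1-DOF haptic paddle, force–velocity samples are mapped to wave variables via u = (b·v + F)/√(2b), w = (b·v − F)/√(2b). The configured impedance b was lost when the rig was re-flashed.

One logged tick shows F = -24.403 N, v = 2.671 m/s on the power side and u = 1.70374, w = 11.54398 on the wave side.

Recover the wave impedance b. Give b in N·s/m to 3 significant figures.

b = 12.3 N·s/m

u + w = 13.2477;  u + w = √(2b)·v, so √(2b) = 13.2477/2.671 = 4.9598.
b = (√(2b))²/2 = 24.6000/2 = 12.3000.
(Check via u − w = 2F/√(2b): u − w = -9.8402, 2F/√(2b) = -9.8402.)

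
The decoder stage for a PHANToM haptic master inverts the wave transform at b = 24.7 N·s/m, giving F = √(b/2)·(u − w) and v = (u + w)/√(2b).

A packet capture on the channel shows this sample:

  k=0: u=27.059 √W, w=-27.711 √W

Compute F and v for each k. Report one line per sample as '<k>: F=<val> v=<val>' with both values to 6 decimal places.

k=0: u−w=54.770000, u+w=-0.652000; √(b/2)=3.514257, √(2b)=7.028513; F=3.514257×54.77=192.475838, v=-0.652000/7.028513=-0.092765

0: F=192.475838 v=-0.092765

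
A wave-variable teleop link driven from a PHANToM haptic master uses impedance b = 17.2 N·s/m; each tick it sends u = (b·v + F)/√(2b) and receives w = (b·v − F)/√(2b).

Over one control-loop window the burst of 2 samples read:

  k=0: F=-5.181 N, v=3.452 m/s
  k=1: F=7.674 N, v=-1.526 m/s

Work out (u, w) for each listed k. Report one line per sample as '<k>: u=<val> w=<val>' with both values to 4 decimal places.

0: u=9.2399 w=11.0066
1: u=-3.1667 w=-5.7835

k=0: b·v=17.2×3.452=59.3744; √(2b)=5.8652; u=(59.3744+(-5.181))/5.8652=9.2399, w=(59.3744−(-5.181))/5.8652=11.0066
k=1: b·v=17.2×(-1.526)=-26.2472; √(2b)=5.8652; u=(-26.2472+7.674)/5.8652=-3.1667, w=(-26.2472−7.674)/5.8652=-5.7835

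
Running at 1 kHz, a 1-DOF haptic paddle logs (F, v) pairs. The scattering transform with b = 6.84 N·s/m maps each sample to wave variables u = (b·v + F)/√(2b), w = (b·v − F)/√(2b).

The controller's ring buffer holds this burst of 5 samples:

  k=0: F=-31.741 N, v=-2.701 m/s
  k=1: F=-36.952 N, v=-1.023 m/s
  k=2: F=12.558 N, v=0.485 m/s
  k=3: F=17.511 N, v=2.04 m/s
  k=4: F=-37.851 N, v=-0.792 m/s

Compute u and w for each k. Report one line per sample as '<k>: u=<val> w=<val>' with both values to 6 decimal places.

k=0: b·v=6.84×(-2.701)=-18.474840; √(2b)=3.698648; u=(-18.474840+(-31.741))/3.698648=-13.576808, w=(-18.474840−(-31.741))/3.698648=3.586759
k=1: b·v=6.84×(-1.023)=-6.997320; √(2b)=3.698648; u=(-6.997320+(-36.952))/3.698648=-11.882535, w=(-6.997320−(-36.952))/3.698648=8.098818
k=2: b·v=6.84×0.485=3.317400; √(2b)=3.698648; u=(3.317400+12.558)/3.698648=4.292217, w=(3.317400−12.558)/3.698648=-2.498372
k=3: b·v=6.84×2.04=13.953600; √(2b)=3.698648; u=(13.953600+17.511)/3.698648=8.507054, w=(13.953600−17.511)/3.698648=-0.961811
k=4: b·v=6.84×(-0.792)=-5.417280; √(2b)=3.698648; u=(-5.417280+(-37.851))/3.698648=-11.698403, w=(-5.417280−(-37.851))/3.698648=8.769074

0: u=-13.576808 w=3.586759
1: u=-11.882535 w=8.098818
2: u=4.292217 w=-2.498372
3: u=8.507054 w=-0.961811
4: u=-11.698403 w=8.769074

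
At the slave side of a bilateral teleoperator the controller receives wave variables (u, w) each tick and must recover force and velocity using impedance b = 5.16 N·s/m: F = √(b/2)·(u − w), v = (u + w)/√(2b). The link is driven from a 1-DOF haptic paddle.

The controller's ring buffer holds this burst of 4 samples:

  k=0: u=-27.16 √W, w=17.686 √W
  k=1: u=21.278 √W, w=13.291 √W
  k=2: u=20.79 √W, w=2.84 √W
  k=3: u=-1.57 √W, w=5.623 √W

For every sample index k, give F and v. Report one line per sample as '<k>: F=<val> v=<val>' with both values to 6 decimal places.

k=0: u−w=-44.846000, u+w=-9.474000; √(b/2)=1.606238, √(2b)=3.212476; F=1.606238×(-44.846)=-72.033342, v=-9.474000/3.212476=-2.949127
k=1: u−w=7.987000, u+w=34.569000; √(b/2)=1.606238, √(2b)=3.212476; F=1.606238×7.987=12.829022, v=34.569000/3.212476=10.760860
k=2: u−w=17.950000, u+w=23.630000; √(b/2)=1.606238, √(2b)=3.212476; F=1.606238×17.95=28.831969, v=23.630000/3.212476=7.355698
k=3: u−w=-7.193000, u+w=4.053000; √(b/2)=1.606238, √(2b)=3.212476; F=1.606238×(-7.193)=-11.553669, v=4.053000/3.212476=1.261644

0: F=-72.033342 v=-2.949127
1: F=12.829022 v=10.760860
2: F=28.831969 v=7.355698
3: F=-11.553669 v=1.261644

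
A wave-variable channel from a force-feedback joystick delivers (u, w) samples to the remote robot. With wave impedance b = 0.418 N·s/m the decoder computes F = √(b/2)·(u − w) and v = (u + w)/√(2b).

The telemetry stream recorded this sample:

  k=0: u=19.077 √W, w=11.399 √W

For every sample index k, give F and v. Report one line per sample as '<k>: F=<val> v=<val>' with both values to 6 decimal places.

k=0: u−w=7.678000, u+w=30.476000; √(b/2)=0.457165, √(2b)=0.914330; F=0.457165×7.678=3.510114, v=30.476000/0.914330=33.331498

0: F=3.510114 v=33.331498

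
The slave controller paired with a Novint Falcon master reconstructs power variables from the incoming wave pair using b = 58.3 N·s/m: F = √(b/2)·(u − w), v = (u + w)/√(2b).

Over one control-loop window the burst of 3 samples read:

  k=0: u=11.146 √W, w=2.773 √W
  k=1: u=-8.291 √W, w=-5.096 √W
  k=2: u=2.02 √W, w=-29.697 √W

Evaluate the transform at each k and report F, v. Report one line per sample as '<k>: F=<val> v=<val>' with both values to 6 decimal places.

k=0: u−w=8.373000, u+w=13.919000; √(b/2)=5.399074, √(2b)=10.798148; F=5.399074×8.373=45.206447, v=13.919000/10.798148=1.289017
k=1: u−w=-3.195000, u+w=-13.387000; √(b/2)=5.399074, √(2b)=10.798148; F=5.399074×(-3.195)=-17.250041, v=-13.387000/10.798148=-1.239750
k=2: u−w=31.717000, u+w=-27.677000; √(b/2)=5.399074, √(2b)=10.798148; F=5.399074×31.717=171.242430, v=-27.677000/10.798148=-2.563125

0: F=45.206447 v=1.289017
1: F=-17.250041 v=-1.239750
2: F=171.242430 v=-2.563125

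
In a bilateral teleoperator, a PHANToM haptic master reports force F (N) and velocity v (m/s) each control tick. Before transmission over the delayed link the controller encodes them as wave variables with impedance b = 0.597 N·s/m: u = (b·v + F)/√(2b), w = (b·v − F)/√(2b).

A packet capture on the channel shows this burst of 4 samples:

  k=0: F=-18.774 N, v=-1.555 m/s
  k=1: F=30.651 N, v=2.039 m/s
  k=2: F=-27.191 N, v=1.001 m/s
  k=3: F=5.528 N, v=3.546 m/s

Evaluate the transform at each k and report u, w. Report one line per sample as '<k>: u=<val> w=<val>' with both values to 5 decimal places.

k=0: b·v=0.597×(-1.555)=-0.92833; √(2b)=1.09270; u=(-0.92833+(-18.774))/1.09270=-18.03082, w=(-0.92833−(-18.774))/1.09270=16.33167
k=1: b·v=0.597×2.039=1.21728; √(2b)=1.09270; u=(1.21728+30.651)/1.09270=29.16463, w=(1.21728−30.651)/1.09270=-26.93661
k=2: b·v=0.597×1.001=0.59760; √(2b)=1.09270; u=(0.59760+(-27.191))/1.09270=-24.33726, w=(0.59760−(-27.191))/1.09270=25.43106
k=3: b·v=0.597×3.546=2.11696; √(2b)=1.09270; u=(2.11696+5.528)/1.09270=6.99638, w=(2.11696−5.528)/1.09270=-3.12165

0: u=-18.03082 w=16.33167
1: u=29.16463 w=-26.93661
2: u=-24.33726 w=25.43106
3: u=6.99638 w=-3.12165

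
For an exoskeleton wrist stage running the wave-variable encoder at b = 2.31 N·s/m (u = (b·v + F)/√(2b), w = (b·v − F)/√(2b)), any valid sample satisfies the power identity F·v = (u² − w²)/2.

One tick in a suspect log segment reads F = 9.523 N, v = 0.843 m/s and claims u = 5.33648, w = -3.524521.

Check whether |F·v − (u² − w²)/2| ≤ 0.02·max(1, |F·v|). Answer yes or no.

F·v = 9.523×0.843 = 8.027889 W.
(u² − w²)/2 = (28.478019 − 12.422248)/2 = 8.027885 W.
|Δ| = 0.000004;  2% of max(1, |F·v|) = 0.160558.

yes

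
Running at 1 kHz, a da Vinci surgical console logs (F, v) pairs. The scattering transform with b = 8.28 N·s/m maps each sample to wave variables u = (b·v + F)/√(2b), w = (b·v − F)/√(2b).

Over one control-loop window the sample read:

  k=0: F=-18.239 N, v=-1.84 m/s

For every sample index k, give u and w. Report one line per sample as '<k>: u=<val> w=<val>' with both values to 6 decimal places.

k=0: b·v=8.28×(-1.84)=-15.235200; √(2b)=4.069398; u=(-15.235200+(-18.239))/4.069398=-8.225836, w=(-15.235200−(-18.239))/4.069398=0.738144

0: u=-8.225836 w=0.738144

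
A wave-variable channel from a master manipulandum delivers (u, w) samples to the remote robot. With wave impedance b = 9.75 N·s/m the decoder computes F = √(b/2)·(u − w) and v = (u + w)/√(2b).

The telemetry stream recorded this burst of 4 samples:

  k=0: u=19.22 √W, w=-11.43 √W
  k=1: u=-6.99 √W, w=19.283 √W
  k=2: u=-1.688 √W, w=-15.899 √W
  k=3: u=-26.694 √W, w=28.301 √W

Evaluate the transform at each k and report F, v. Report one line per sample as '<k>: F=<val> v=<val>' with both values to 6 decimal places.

k=0: u−w=30.650000, u+w=7.790000; √(b/2)=2.207940, √(2b)=4.415880; F=2.207940×30.65=67.673368, v=7.790000/4.415880=1.764088
k=1: u−w=-26.273000, u+w=12.293000; √(b/2)=2.207940, √(2b)=4.415880; F=2.207940×(-26.273)=-58.009213, v=12.293000/4.415880=2.783816
k=2: u−w=14.211000, u+w=-17.587000; √(b/2)=2.207940, √(2b)=4.415880; F=2.207940×14.211=31.377038, v=-17.587000/4.415880=-3.982671
k=3: u−w=-54.995000, u+w=1.607000; √(b/2)=2.207940, √(2b)=4.415880; F=2.207940×(-54.995)=-121.425672, v=1.607000/4.415880=0.363914

0: F=67.673368 v=1.764088
1: F=-58.009213 v=2.783816
2: F=31.377038 v=-3.982671
3: F=-121.425672 v=0.363914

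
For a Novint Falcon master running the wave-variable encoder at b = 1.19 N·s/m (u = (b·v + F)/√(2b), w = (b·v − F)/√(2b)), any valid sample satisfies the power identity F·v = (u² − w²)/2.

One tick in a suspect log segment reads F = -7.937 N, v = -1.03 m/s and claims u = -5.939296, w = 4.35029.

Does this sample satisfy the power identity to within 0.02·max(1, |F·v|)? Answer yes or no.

F·v = (-7.937)×(-1.03) = 8.175110 W.
(u² − w²)/2 = (35.275237 − 18.925023)/2 = 8.175107 W.
|Δ| = 0.000003;  2% of max(1, |F·v|) = 0.163502.

yes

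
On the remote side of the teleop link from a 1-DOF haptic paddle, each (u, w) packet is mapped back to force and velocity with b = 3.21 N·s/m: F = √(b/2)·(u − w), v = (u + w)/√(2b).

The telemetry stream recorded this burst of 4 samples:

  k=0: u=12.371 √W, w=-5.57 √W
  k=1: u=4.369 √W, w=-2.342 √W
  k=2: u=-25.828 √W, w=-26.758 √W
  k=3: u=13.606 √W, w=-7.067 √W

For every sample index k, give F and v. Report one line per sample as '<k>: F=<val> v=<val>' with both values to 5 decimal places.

k=0: u−w=17.94100, u+w=6.80100; √(b/2)=1.26689, √(2b)=2.53377; F=1.26689×17.941=22.72920, v=6.80100/2.53377=2.68414
k=1: u−w=6.71100, u+w=2.02700; √(b/2)=1.26689, √(2b)=2.53377; F=1.26689×6.711=8.50207, v=2.02700/2.53377=0.79999
k=2: u−w=0.93000, u+w=-52.58600; √(b/2)=1.26689, √(2b)=2.53377; F=1.26689×0.93=1.17820, v=-52.58600/2.53377=-20.75404
k=3: u−w=20.67300, u+w=6.53900; √(b/2)=1.26689, √(2b)=2.53377; F=1.26689×20.673=26.19033, v=6.53900/2.53377=2.58074

0: F=22.72920 v=2.68414
1: F=8.50207 v=0.79999
2: F=1.17820 v=-20.75404
3: F=26.19033 v=2.58074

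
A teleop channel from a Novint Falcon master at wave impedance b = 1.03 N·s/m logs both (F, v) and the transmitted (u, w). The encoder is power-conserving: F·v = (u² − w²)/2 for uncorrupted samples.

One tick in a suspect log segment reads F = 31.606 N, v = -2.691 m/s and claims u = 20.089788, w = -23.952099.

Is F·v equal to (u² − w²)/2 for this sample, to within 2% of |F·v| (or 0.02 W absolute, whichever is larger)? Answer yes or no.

yes

F·v = 31.606×(-2.691) = -85.051746 W.
(u² − w²)/2 = (403.599582 − 573.703047)/2 = -85.051732 W.
|Δ| = 0.000014;  2% of max(1, |F·v|) = 1.701035.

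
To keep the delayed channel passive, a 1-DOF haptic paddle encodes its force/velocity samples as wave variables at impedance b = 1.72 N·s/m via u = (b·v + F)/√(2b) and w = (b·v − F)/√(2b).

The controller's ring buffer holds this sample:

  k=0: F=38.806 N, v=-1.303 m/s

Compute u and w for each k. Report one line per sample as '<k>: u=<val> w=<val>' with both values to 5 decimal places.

0: u=19.71444 w=-22.13115

k=0: b·v=1.72×(-1.303)=-2.24116; √(2b)=1.85472; u=(-2.24116+38.806)/1.85472=19.71444, w=(-2.24116−38.806)/1.85472=-22.13115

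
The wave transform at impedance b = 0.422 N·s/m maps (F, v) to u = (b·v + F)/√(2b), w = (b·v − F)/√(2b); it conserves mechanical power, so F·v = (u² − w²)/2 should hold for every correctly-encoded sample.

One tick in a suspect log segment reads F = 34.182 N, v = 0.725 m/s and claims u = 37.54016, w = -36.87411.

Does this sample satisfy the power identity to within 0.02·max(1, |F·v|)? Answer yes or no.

F·v = 34.182×0.725 = 24.7820 W.
(u² − w²)/2 = (1409.2636 − 1359.7000)/2 = 24.7818 W.
|Δ| = 0.0001;  2% of max(1, |F·v|) = 0.4956.

yes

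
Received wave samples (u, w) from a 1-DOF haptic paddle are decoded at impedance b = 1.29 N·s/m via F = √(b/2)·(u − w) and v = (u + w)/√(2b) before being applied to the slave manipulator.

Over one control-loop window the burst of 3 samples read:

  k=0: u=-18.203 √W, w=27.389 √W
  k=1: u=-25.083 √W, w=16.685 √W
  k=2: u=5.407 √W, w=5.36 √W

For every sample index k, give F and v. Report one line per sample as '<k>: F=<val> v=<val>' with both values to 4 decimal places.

0: F=-36.6158 v=5.7190
1: F=-33.5447 v=-5.2284
2: F=0.0377 v=6.7032

k=0: u−w=-45.5920, u+w=9.1860; √(b/2)=0.8031, √(2b)=1.6062; F=0.8031×(-45.592)=-36.6158, v=9.1860/1.6062=5.7190
k=1: u−w=-41.7680, u+w=-8.3980; √(b/2)=0.8031, √(2b)=1.6062; F=0.8031×(-41.768)=-33.5447, v=-8.3980/1.6062=-5.2284
k=2: u−w=0.0470, u+w=10.7670; √(b/2)=0.8031, √(2b)=1.6062; F=0.8031×0.047=0.0377, v=10.7670/1.6062=6.7032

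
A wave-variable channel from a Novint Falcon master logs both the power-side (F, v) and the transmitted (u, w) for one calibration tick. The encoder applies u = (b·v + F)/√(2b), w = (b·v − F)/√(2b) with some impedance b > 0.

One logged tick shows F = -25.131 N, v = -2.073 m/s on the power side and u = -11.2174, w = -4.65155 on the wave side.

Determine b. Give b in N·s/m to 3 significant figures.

u + w = -15.8689;  u + w = √(2b)·v, so √(2b) = -15.8689/(-2.073) = 7.6551.
b = (√(2b))²/2 = 58.6000/2 = 29.3000.
(Check via u − w = 2F/√(2b): u − w = -6.5658, 2F/√(2b) = -6.5658.)

b = 29.3 N·s/m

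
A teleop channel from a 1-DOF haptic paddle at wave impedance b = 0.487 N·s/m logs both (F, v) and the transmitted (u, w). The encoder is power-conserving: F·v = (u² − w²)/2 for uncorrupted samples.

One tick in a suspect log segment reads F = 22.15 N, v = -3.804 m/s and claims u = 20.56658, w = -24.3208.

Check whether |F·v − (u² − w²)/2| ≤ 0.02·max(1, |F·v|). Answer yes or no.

F·v = 22.15×(-3.804) = -84.25860 W.
(u² − w²)/2 = (422.98421 − 591.50131)/2 = -84.25855 W.
|Δ| = 0.00005;  2% of max(1, |F·v|) = 1.68517.

yes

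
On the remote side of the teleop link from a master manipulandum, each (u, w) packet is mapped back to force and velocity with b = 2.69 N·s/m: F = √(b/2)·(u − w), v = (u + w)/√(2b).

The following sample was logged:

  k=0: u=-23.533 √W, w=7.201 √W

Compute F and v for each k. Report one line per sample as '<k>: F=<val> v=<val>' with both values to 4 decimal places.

0: F=-35.6435 v=-7.0412

k=0: u−w=-30.7340, u+w=-16.3320; √(b/2)=1.1597, √(2b)=2.3195; F=1.1597×(-30.734)=-35.6435, v=-16.3320/2.3195=-7.0412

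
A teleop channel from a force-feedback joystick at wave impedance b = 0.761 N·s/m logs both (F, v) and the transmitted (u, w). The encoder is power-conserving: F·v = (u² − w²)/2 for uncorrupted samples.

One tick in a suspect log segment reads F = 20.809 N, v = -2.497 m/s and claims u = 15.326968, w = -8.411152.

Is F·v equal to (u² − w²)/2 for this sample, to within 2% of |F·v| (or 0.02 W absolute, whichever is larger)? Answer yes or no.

F·v = 20.809×(-2.497) = -51.960073 W.
(u² − w²)/2 = (234.915948 − 70.747478)/2 = 82.084235 W.
|Δ| = 134.044308;  2% of max(1, |F·v|) = 1.039201.

no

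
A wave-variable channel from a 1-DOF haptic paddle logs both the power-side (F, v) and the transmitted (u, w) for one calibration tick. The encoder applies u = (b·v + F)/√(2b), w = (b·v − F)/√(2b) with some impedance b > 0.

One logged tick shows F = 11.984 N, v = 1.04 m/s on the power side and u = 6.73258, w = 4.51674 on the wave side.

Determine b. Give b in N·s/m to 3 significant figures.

b = 58.5 N·s/m

u + w = 11.24932;  u + w = √(2b)·v, so √(2b) = 11.24932/1.04 = 10.81665.
b = (√(2b))²/2 = 117.00000/2 = 58.50000.
(Check via u − w = 2F/√(2b): u − w = 2.21584, 2F/√(2b) = 2.21584.)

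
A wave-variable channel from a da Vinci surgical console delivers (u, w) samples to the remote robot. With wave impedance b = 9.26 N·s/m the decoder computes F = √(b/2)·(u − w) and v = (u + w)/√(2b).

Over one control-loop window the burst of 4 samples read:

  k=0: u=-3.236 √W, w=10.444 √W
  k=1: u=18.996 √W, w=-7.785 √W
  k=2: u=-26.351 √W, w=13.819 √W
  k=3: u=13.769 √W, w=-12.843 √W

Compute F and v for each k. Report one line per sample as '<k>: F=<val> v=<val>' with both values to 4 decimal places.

k=0: u−w=-13.6800, u+w=7.2080; √(b/2)=2.1517, √(2b)=4.3035; F=2.1517×(-13.68)=-29.4359, v=7.2080/4.3035=1.6749
k=1: u−w=26.7810, u+w=11.2110; √(b/2)=2.1517, √(2b)=4.3035; F=2.1517×26.781=57.6258, v=11.2110/4.3035=2.6051
k=2: u−w=-40.1700, u+w=-12.5320; √(b/2)=2.1517, √(2b)=4.3035; F=2.1517×(-40.17)=-86.4355, v=-12.5320/4.3035=-2.9121
k=3: u−w=26.6120, u+w=0.9260; √(b/2)=2.1517, √(2b)=4.3035; F=2.1517×26.612=57.2622, v=0.9260/4.3035=0.2152

0: F=-29.4359 v=1.6749
1: F=57.6258 v=2.6051
2: F=-86.4355 v=-2.9121
3: F=57.2622 v=0.2152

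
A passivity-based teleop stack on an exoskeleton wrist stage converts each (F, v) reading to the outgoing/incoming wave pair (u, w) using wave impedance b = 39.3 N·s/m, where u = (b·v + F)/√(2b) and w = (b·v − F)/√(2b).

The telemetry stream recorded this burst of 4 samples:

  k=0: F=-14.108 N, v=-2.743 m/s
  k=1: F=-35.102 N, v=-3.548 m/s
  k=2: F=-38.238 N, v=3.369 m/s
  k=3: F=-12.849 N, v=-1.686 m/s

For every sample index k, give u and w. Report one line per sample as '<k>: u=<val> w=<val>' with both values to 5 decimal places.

k=0: b·v=39.3×(-2.743)=-107.79990; √(2b)=8.86566; u=(-107.79990+(-14.108))/8.86566=-13.75057, w=(-107.79990−(-14.108))/8.86566=-10.56795
k=1: b·v=39.3×(-3.548)=-139.43640; √(2b)=8.86566; u=(-139.43640+(-35.102))/8.86566=-19.68701, w=(-139.43640−(-35.102))/8.86566=-11.76837
k=2: b·v=39.3×3.369=132.40170; √(2b)=8.86566; u=(132.40170+(-38.238))/8.86566=10.62117, w=(132.40170−(-38.238))/8.86566=19.24726
k=3: b·v=39.3×(-1.686)=-66.25980; √(2b)=8.86566; u=(-66.25980+(-12.849))/8.86566=-8.92305, w=(-66.25980−(-12.849))/8.86566=-6.02446

0: u=-13.75057 w=-10.56795
1: u=-19.68701 w=-11.76837
2: u=10.62117 w=19.24726
3: u=-8.92305 w=-6.02446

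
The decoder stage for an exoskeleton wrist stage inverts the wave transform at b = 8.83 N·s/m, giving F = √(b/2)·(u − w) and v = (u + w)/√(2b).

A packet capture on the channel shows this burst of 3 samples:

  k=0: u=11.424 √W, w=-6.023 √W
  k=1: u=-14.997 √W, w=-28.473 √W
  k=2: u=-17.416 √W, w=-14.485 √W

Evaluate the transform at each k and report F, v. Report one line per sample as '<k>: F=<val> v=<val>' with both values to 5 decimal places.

k=0: u−w=17.44700, u+w=5.40100; √(b/2)=2.10119, √(2b)=4.20238; F=2.10119×17.447=36.65946, v=5.40100/4.20238=1.28522
k=1: u−w=13.47600, u+w=-43.47000; √(b/2)=2.10119, √(2b)=4.20238; F=2.10119×13.476=28.31564, v=-43.47000/4.20238=-10.34414
k=2: u−w=-2.93100, u+w=-31.90100; √(b/2)=2.10119, √(2b)=4.20238; F=2.10119×(-2.931)=-6.15859, v=-31.90100/4.20238=-7.59117

0: F=36.65946 v=1.28522
1: F=28.31564 v=-10.34414
2: F=-6.15859 v=-7.59117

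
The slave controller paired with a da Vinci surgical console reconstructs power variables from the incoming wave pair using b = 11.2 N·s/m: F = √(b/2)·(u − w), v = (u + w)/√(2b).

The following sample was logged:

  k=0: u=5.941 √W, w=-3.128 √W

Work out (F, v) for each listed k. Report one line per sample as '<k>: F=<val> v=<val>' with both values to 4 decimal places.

0: F=21.4612 v=0.5944

k=0: u−w=9.0690, u+w=2.8130; √(b/2)=2.3664, √(2b)=4.7329; F=2.3664×9.069=21.4612, v=2.8130/4.7329=0.5944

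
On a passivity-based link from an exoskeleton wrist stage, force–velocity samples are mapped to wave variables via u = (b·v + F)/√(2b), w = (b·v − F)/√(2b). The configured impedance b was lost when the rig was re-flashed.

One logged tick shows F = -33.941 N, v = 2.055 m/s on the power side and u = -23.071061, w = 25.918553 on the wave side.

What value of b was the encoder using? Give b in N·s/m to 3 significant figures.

u + w = 2.847492;  u + w = √(2b)·v, so √(2b) = 2.847492/2.055 = 1.385641.
b = (√(2b))²/2 = 1.920001/2 = 0.960000.
(Check via u − w = 2F/√(2b): u − w = -48.989614, 2F/√(2b) = -48.989606.)

b = 0.96 N·s/m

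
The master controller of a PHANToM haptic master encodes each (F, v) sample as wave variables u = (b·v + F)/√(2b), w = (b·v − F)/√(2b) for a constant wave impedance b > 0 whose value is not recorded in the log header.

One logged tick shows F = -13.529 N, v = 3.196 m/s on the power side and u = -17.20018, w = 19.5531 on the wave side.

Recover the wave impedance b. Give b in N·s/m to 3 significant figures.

u + w = 2.3529;  u + w = √(2b)·v, so √(2b) = 2.3529/3.196 = 0.7362.
b = (√(2b))²/2 = 0.5420/2 = 0.2710.
(Check via u − w = 2F/√(2b): u − w = -36.7533, 2F/√(2b) = -36.7532.)

b = 0.271 N·s/m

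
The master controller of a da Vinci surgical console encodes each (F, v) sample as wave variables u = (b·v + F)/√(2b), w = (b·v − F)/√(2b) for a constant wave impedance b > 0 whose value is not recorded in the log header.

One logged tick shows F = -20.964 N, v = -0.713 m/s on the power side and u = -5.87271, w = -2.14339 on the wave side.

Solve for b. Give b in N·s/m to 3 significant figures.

b = 63.2 N·s/m

u + w = -8.01610;  u + w = √(2b)·v, so √(2b) = -8.01610/(-0.713) = 11.24278.
b = (√(2b))²/2 = 126.40003/2 = 63.20002.
(Check via u − w = 2F/√(2b): u − w = -3.72932, 2F/√(2b) = -3.72933.)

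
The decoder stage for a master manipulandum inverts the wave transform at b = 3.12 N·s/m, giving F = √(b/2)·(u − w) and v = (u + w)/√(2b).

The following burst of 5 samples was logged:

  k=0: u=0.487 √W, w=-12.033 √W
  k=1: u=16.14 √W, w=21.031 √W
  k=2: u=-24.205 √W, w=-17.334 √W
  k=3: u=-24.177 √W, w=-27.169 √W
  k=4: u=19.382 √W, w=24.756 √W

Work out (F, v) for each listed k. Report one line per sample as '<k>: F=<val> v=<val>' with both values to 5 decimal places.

0: F=15.63747 v=-4.62210
1: F=-6.10886 v=14.88031
2: F=-8.58188 v=-16.62891
3: F=3.73701 v=-20.55485
4: F=-6.71212 v=17.66934

k=0: u−w=12.52000, u+w=-11.54600; √(b/2)=1.24900, √(2b)=2.49800; F=1.24900×12.52=15.63747, v=-11.54600/2.49800=-4.62210
k=1: u−w=-4.89100, u+w=37.17100; √(b/2)=1.24900, √(2b)=2.49800; F=1.24900×(-4.891)=-6.10886, v=37.17100/2.49800=14.88031
k=2: u−w=-6.87100, u+w=-41.53900; √(b/2)=1.24900, √(2b)=2.49800; F=1.24900×(-6.871)=-8.58188, v=-41.53900/2.49800=-16.62891
k=3: u−w=2.99200, u+w=-51.34600; √(b/2)=1.24900, √(2b)=2.49800; F=1.24900×2.992=3.73701, v=-51.34600/2.49800=-20.55485
k=4: u−w=-5.37400, u+w=44.13800; √(b/2)=1.24900, √(2b)=2.49800; F=1.24900×(-5.374)=-6.71212, v=44.13800/2.49800=17.66934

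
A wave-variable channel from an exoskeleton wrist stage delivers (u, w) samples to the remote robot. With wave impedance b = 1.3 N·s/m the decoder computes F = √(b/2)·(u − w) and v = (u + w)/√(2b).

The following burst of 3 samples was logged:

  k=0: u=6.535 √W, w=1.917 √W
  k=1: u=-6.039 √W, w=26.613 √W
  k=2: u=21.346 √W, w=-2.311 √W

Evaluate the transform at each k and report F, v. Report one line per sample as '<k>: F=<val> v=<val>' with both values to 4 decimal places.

0: F=3.7232 v=5.2417
1: F=-26.3249 v=12.7595
2: F=19.0729 v=11.8050

k=0: u−w=4.6180, u+w=8.4520; √(b/2)=0.8062, √(2b)=1.6125; F=0.8062×4.618=3.7232, v=8.4520/1.6125=5.2417
k=1: u−w=-32.6520, u+w=20.5740; √(b/2)=0.8062, √(2b)=1.6125; F=0.8062×(-32.652)=-26.3249, v=20.5740/1.6125=12.7595
k=2: u−w=23.6570, u+w=19.0350; √(b/2)=0.8062, √(2b)=1.6125; F=0.8062×23.657=19.0729, v=19.0350/1.6125=11.8050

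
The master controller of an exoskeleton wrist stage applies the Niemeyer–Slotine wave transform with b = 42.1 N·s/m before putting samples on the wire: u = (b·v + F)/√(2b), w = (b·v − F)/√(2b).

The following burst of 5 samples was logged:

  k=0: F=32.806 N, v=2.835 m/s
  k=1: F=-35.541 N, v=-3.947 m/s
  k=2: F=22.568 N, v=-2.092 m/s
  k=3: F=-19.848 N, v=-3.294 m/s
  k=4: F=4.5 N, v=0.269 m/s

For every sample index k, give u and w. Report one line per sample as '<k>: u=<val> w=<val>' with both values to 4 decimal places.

k=0: b·v=42.1×2.835=119.3535; √(2b)=9.1761; u=(119.3535+32.806)/9.1761=16.5822, w=(119.3535−32.806)/9.1761=9.4319
k=1: b·v=42.1×(-3.947)=-166.1687; √(2b)=9.1761; u=(-166.1687+(-35.541))/9.1761=-21.9822, w=(-166.1687−(-35.541))/9.1761=-14.2357
k=2: b·v=42.1×(-2.092)=-88.0732; √(2b)=9.1761; u=(-88.0732+22.568)/9.1761=-7.1387, w=(-88.0732−22.568)/9.1761=-12.0576
k=3: b·v=42.1×(-3.294)=-138.6774; √(2b)=9.1761; u=(-138.6774+(-19.848))/9.1761=-17.2760, w=(-138.6774−(-19.848))/9.1761=-12.9499
k=4: b·v=42.1×0.269=11.3249; √(2b)=9.1761; u=(11.3249+4.5)/9.1761=1.7246, w=(11.3249−4.5)/9.1761=0.7438

0: u=16.5822 w=9.4319
1: u=-21.9822 w=-14.2357
2: u=-7.1387 w=-12.0576
3: u=-17.2760 w=-12.9499
4: u=1.7246 w=0.7438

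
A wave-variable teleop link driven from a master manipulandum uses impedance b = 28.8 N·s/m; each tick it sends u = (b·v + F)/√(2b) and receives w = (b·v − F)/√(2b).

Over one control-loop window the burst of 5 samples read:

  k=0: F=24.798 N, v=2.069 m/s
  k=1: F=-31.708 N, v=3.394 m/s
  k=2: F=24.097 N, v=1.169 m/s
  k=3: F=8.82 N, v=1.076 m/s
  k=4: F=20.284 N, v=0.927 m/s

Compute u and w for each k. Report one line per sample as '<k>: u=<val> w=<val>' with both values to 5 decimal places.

k=0: b·v=28.8×2.069=59.58720; √(2b)=7.58947; u=(59.58720+24.798)/7.58947=11.11873, w=(59.58720−24.798)/7.58947=4.58388
k=1: b·v=28.8×3.394=97.74720; √(2b)=7.58947; u=(97.74720+(-31.708))/7.58947=8.70143, w=(97.74720−(-31.708))/7.58947=17.05722
k=2: b·v=28.8×1.169=33.66720; √(2b)=7.58947; u=(33.66720+24.097)/7.58947=7.61110, w=(33.66720−24.097)/7.58947=1.26098
k=3: b·v=28.8×1.076=30.98880; √(2b)=7.58947; u=(30.98880+8.82)/7.58947=5.24527, w=(30.98880−8.82)/7.58947=2.92100
k=4: b·v=28.8×0.927=26.69760; √(2b)=7.58947; u=(26.69760+20.284)/7.58947=6.19037, w=(26.69760−20.284)/7.58947=0.84507

0: u=11.11873 w=4.58388
1: u=8.70143 w=17.05722
2: u=7.61110 w=1.26098
3: u=5.24527 w=2.92100
4: u=6.19037 w=0.84507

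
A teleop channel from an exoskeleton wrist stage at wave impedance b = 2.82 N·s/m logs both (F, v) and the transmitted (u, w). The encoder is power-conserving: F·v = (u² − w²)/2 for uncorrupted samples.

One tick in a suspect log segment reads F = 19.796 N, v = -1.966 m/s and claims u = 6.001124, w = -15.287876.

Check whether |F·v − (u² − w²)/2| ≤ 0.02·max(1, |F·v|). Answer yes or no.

no

F·v = 19.796×(-1.966) = -38.918936 W.
(u² − w²)/2 = (36.013489 − 233.719153)/2 = -98.852832 W.
|Δ| = 59.933896;  2% of max(1, |F·v|) = 0.778379.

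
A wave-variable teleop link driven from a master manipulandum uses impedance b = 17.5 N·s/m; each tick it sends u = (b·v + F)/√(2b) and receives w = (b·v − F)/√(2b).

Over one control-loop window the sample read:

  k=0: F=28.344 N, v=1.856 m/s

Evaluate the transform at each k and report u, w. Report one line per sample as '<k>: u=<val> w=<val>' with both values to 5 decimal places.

k=0: b·v=17.5×1.856=32.48000; √(2b)=5.91608; u=(32.48000+28.344)/5.91608=10.28113, w=(32.48000−28.344)/5.91608=0.69911

0: u=10.28113 w=0.69911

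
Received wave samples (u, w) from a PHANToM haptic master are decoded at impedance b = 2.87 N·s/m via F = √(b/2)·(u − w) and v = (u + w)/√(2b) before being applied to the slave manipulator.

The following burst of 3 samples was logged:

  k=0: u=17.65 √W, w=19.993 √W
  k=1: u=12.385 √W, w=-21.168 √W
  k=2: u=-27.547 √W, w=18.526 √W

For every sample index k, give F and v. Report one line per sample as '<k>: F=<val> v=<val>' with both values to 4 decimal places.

0: F=-2.8067 v=15.7119
1: F=40.1936 v=-3.6660
2: F=-55.1915 v=-3.7653

k=0: u−w=-2.3430, u+w=37.6430; √(b/2)=1.1979, √(2b)=2.3958; F=1.1979×(-2.343)=-2.8067, v=37.6430/2.3958=15.7119
k=1: u−w=33.5530, u+w=-8.7830; √(b/2)=1.1979, √(2b)=2.3958; F=1.1979×33.553=40.1936, v=-8.7830/2.3958=-3.6660
k=2: u−w=-46.0730, u+w=-9.0210; √(b/2)=1.1979, √(2b)=2.3958; F=1.1979×(-46.073)=-55.1915, v=-9.0210/2.3958=-3.7653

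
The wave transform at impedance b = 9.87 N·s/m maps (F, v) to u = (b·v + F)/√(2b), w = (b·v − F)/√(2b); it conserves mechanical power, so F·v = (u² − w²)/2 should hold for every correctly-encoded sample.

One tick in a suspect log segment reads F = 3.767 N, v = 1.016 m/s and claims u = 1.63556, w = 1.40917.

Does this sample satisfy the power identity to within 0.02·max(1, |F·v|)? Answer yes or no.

no

F·v = 3.767×1.016 = 3.8273 W.
(u² − w²)/2 = (2.6751 − 1.9858)/2 = 0.3446 W.
|Δ| = 3.4826;  2% of max(1, |F·v|) = 0.0765.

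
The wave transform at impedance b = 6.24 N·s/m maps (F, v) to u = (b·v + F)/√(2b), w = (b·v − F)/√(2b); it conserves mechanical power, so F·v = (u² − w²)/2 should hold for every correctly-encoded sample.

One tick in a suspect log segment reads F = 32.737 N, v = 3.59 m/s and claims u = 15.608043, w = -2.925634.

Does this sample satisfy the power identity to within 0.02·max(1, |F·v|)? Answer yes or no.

F·v = 32.737×3.59 = 117.525830 W.
(u² − w²)/2 = (243.611006 − 8.559334)/2 = 117.525836 W.
|Δ| = 0.000006;  2% of max(1, |F·v|) = 2.350517.

yes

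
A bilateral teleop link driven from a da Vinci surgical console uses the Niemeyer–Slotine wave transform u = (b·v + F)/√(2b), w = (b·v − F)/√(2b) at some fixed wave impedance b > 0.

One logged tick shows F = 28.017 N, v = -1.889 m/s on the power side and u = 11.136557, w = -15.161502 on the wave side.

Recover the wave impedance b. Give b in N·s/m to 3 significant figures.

b = 2.27 N·s/m

u + w = -4.024945;  u + w = √(2b)·v, so √(2b) = -4.024945/(-1.889) = 2.130728.
b = (√(2b))²/2 = 4.540001/2 = 2.270001.
(Check via u − w = 2F/√(2b): u − w = 26.298059, 2F/√(2b) = 26.298055.)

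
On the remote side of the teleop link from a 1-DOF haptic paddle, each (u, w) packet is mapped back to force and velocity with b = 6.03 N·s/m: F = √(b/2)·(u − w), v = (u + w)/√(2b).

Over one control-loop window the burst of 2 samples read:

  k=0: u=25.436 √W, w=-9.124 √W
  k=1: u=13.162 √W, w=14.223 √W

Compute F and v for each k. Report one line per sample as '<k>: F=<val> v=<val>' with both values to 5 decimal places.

k=0: u−w=34.56000, u+w=16.31200; √(b/2)=1.73638, √(2b)=3.47275; F=1.73638×34.56=60.00914, v=16.31200/3.47275=4.69714
k=1: u−w=-1.06100, u+w=27.38500; √(b/2)=1.73638, √(2b)=3.47275; F=1.73638×(-1.061)=-1.84229, v=27.38500/3.47275=7.88568

0: F=60.00914 v=4.69714
1: F=-1.84229 v=7.88568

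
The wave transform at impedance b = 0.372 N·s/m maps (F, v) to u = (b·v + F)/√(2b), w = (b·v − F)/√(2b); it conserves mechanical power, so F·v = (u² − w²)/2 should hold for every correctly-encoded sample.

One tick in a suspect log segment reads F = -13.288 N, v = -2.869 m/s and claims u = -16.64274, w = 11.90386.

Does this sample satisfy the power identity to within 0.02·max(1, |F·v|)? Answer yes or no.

no

F·v = (-13.288)×(-2.869) = 38.1233 W.
(u² − w²)/2 = (276.9808 − 141.7019)/2 = 67.6395 W.
|Δ| = 29.5162;  2% of max(1, |F·v|) = 0.7625.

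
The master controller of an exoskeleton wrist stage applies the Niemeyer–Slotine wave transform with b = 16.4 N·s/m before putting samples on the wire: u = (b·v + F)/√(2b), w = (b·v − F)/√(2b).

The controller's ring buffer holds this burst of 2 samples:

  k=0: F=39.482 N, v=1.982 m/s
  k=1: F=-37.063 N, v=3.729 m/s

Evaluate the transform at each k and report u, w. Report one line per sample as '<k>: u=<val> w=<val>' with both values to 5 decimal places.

0: u=12.56944 w=-1.21827
1: u=4.20675 w=17.14971

k=0: b·v=16.4×1.982=32.50480; √(2b)=5.72713; u=(32.50480+39.482)/5.72713=12.56944, w=(32.50480−39.482)/5.72713=-1.21827
k=1: b·v=16.4×3.729=61.15560; √(2b)=5.72713; u=(61.15560+(-37.063))/5.72713=4.20675, w=(61.15560−(-37.063))/5.72713=17.14971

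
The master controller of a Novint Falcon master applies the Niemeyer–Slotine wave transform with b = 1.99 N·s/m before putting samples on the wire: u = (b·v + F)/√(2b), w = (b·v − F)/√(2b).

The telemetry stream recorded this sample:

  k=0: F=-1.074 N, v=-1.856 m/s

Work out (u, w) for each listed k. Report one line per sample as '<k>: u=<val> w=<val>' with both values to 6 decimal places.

0: u=-2.389702 w=-1.313007

k=0: b·v=1.99×(-1.856)=-3.693440; √(2b)=1.994994; u=(-3.693440+(-1.074))/1.994994=-2.389702, w=(-3.693440−(-1.074))/1.994994=-1.313007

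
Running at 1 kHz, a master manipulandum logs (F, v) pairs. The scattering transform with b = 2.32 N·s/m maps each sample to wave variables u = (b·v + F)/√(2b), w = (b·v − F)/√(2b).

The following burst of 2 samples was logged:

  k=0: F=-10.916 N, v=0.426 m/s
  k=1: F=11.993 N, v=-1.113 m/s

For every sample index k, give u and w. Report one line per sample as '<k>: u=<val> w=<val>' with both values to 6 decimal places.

0: u=-4.608810 w=5.526442
1: u=4.368873 w=-6.766348

k=0: b·v=2.32×0.426=0.988320; √(2b)=2.154066; u=(0.988320+(-10.916))/2.154066=-4.608810, w=(0.988320−(-10.916))/2.154066=5.526442
k=1: b·v=2.32×(-1.113)=-2.582160; √(2b)=2.154066; u=(-2.582160+11.993)/2.154066=4.368873, w=(-2.582160−11.993)/2.154066=-6.766348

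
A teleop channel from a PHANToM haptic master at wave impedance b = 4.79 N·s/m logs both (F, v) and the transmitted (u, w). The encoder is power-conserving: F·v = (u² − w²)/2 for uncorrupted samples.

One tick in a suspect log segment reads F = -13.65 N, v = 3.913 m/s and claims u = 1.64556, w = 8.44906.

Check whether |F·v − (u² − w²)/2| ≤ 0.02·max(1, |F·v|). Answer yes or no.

no

F·v = (-13.65)×3.913 = -53.41245 W.
(u² − w²)/2 = (2.70787 − 71.38661)/2 = -34.33937 W.
|Δ| = 19.07308;  2% of max(1, |F·v|) = 1.06825.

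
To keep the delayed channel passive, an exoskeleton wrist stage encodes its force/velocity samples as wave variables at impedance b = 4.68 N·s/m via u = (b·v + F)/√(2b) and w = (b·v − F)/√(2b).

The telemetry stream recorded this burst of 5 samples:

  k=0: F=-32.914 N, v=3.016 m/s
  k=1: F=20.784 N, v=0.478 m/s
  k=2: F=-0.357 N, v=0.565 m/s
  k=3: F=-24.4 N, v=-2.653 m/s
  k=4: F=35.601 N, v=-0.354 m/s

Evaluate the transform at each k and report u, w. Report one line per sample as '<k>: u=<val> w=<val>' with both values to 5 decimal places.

k=0: b·v=4.68×3.016=14.11488; √(2b)=3.05941; u=(14.11488+(-32.914))/3.05941=-6.14468, w=(14.11488−(-32.914))/3.05941=15.37187
k=1: b·v=4.68×0.478=2.23704; √(2b)=3.05941; u=(2.23704+20.784)/3.05941=7.52466, w=(2.23704−20.784)/3.05941=-6.06226
k=2: b·v=4.68×0.565=2.64420; √(2b)=3.05941; u=(2.64420+(-0.357))/3.05941=0.74759, w=(2.64420−(-0.357))/3.05941=0.98097
k=3: b·v=4.68×(-2.653)=-12.41604; √(2b)=3.05941; u=(-12.41604+(-24.4))/3.05941=-12.03370, w=(-12.41604−(-24.4))/3.05941=3.91708
k=4: b·v=4.68×(-0.354)=-1.65672; √(2b)=3.05941; u=(-1.65672+35.601)/3.05941=11.09504, w=(-1.65672−35.601)/3.05941=-12.17807

0: u=-6.14468 w=15.37187
1: u=7.52466 w=-6.06226
2: u=0.74759 w=0.98097
3: u=-12.03370 w=3.91708
4: u=11.09504 w=-12.17807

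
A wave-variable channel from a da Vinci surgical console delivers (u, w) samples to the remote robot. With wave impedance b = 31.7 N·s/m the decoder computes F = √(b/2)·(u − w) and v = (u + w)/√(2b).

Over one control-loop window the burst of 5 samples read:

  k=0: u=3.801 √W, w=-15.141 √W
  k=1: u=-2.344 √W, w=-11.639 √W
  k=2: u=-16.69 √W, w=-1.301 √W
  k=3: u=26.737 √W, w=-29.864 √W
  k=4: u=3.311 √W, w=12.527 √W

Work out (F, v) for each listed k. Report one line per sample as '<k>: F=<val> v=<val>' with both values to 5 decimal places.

0: F=75.41200 v=-1.42419
1: F=37.00531 v=-1.75613
2: F=-61.26678 v=-2.25949
3: F=225.34023 v=-0.39272
4: F=-36.69079 v=1.98910

k=0: u−w=18.94200, u+w=-11.34000; √(b/2)=3.98121, √(2b)=7.96241; F=3.98121×18.942=75.41200, v=-11.34000/7.96241=-1.42419
k=1: u−w=9.29500, u+w=-13.98300; √(b/2)=3.98121, √(2b)=7.96241; F=3.98121×9.295=37.00531, v=-13.98300/7.96241=-1.75613
k=2: u−w=-15.38900, u+w=-17.99100; √(b/2)=3.98121, √(2b)=7.96241; F=3.98121×(-15.389)=-61.26678, v=-17.99100/7.96241=-2.25949
k=3: u−w=56.60100, u+w=-3.12700; √(b/2)=3.98121, √(2b)=7.96241; F=3.98121×56.601=225.34023, v=-3.12700/7.96241=-0.39272
k=4: u−w=-9.21600, u+w=15.83800; √(b/2)=3.98121, √(2b)=7.96241; F=3.98121×(-9.216)=-36.69079, v=15.83800/7.96241=1.98910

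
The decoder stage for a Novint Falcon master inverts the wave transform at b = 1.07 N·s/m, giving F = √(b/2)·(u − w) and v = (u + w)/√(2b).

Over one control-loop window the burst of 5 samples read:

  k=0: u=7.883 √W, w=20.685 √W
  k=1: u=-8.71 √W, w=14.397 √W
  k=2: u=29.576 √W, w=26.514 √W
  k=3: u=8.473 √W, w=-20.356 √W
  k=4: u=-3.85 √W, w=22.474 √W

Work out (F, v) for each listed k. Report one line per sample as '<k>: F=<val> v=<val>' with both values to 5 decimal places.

0: F=-9.36386 v=19.52868
1: F=-16.90131 v=3.88755
2: F=2.23966 v=38.34233
3: F=21.08660 v=-8.12305
4: F=-19.25435 v=12.73110

k=0: u−w=-12.80200, u+w=28.56800; √(b/2)=0.73144, √(2b)=1.46287; F=0.73144×(-12.802)=-9.36386, v=28.56800/1.46287=19.52868
k=1: u−w=-23.10700, u+w=5.68700; √(b/2)=0.73144, √(2b)=1.46287; F=0.73144×(-23.107)=-16.90131, v=5.68700/1.46287=3.88755
k=2: u−w=3.06200, u+w=56.09000; √(b/2)=0.73144, √(2b)=1.46287; F=0.73144×3.062=2.23966, v=56.09000/1.46287=38.34233
k=3: u−w=28.82900, u+w=-11.88300; √(b/2)=0.73144, √(2b)=1.46287; F=0.73144×28.829=21.08660, v=-11.88300/1.46287=-8.12305
k=4: u−w=-26.32400, u+w=18.62400; √(b/2)=0.73144, √(2b)=1.46287; F=0.73144×(-26.324)=-19.25435, v=18.62400/1.46287=12.73110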